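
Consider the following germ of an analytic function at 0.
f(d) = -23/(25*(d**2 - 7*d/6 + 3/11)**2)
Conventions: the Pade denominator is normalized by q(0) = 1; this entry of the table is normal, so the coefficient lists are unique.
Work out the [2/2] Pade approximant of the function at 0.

The Pade approximant has numerator coefficients [-2783/225, -554585108/25288275, -171555252/8429425]; denominator coefficients [1, -20582177/3034593, 1322829673/109245348].

Taylor coefficients needed (expand at 0): a_0 = -2783/225, a_1 = -214291/2025, a_2 = -14296271/24300, a_3 = -888664777/328050, a_4 = -265708074379/23619600.
Write the denominator as Q(d) = 1 + q1*d + q2*d^2. Requiring Q*f - P = O(d^5) with deg P <= 2 kills the coefficients of d^3..d^4 in Q*f:
  d^3: a_3 + q1*a_2 + q2*a_1 = 0, i.e. -888664777/328050 + (-14296271/24300)*q1 + (-214291/2025)*q2 = 0.
  d^4: a_4 + q1*a_3 + q2*a_2 = 0, i.e. -265708074379/23619600 + (-888664777/328050)*q1 + (-14296271/24300)*q2 = 0.
Solving this linear system: q1 = -20582177/3034593, q2 = 1322829673/109245348.
The numerator is Q*f truncated at degree 2: P0 = a_0 = -2783/225; P1 = a_1 + q1*a_0 = -554585108/25288275; P2 = a_2 + q1*a_1 + q2*a_0 = -171555252/8429425.


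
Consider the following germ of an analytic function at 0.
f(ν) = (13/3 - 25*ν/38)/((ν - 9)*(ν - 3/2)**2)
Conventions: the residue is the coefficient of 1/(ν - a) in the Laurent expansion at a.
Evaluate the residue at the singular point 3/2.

At the order-2 pole 3/2 set g(ν) = (ν - (3/2))^2*f(ν) = (13/3 - 25*ν/38)/(ν - 9).
Order-2 pole: residue = g'(a); g'(3/2) = 362/12825, so the residue is 362/12825.

The residue is 362/12825.


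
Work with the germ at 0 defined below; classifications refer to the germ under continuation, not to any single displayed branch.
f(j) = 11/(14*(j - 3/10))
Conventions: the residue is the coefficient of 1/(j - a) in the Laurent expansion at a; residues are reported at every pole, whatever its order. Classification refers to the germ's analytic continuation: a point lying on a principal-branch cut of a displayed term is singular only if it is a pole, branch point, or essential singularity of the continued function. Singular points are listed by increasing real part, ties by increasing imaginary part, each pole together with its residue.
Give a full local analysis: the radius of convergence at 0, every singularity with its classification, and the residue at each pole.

Denominator factor (j - 3/10): pole of order 1 at 3/10, modulus 3/10.
The radius of convergence is the smallest modulus among the singular points: 3/10.
At the order-1 pole 3/10 set g(j) = (j - (3/10))*f(j) = 11/14.
Simple pole: residue = g(a) at a = 3/10, which is 11/14.

Radius of convergence at 0: 3/10.
At 3/10: a pole of order 1; residue 11/14.


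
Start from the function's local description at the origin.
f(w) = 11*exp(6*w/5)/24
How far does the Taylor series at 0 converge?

The radius of convergence is infinite.

The factor exp(6*w/5) is entire and contributes no finite singular point.
The polynomial part has no poles.
No finite singular points: the Taylor series at 0 converges everywhere.


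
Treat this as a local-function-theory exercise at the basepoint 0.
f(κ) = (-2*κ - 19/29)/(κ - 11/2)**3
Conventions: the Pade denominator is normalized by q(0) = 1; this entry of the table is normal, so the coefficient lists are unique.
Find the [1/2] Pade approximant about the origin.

The Pade approximant has numerator coefficients [152/38599, 617831552/51386732903]; denominator coefficients [1, -725440/1331297, 1423748/14644267].

Taylor coefficients needed (expand at 0): a_0 = 152/38599, a_1 = 6016/424589, a_2 = 34272/4670479, a_3 = 134656/51375269.
Write the denominator as Q(κ) = 1 + q1*κ + q2*κ^2. Requiring Q*f - P = O(κ^4) with deg P <= 1 kills the coefficients of κ^2..κ^3 in Q*f:
  κ^2: a_2 + q1*a_1 + q2*a_0 = 0, i.e. 34272/4670479 + (6016/424589)*q1 + (152/38599)*q2 = 0.
  κ^3: a_3 + q1*a_2 + q2*a_1 = 0, i.e. 134656/51375269 + (34272/4670479)*q1 + (6016/424589)*q2 = 0.
Solving this linear system: q1 = -725440/1331297, q2 = 1423748/14644267.
The numerator is Q*f truncated at degree 1: P0 = a_0 = 152/38599; P1 = a_1 + q1*a_0 = 617831552/51386732903.


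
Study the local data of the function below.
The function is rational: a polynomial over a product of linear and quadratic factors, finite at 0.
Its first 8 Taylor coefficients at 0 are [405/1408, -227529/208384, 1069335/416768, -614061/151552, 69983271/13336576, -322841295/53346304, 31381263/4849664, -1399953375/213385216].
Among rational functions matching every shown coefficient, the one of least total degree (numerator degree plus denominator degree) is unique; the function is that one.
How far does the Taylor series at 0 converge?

No rational of total degree below 5 reproduces all 8 coefficients; solving the [2/3] Pade equations on them gives f(ρ) = (31*ρ**2/22 - 39*ρ/37 + 15/22)/(ρ + 4/3)**3, whose expansion matches every shown term.
Denominator factor (ρ + 4/3)^3: pole of order 3 at -4/3, modulus 4/3.
The radius of convergence is the smallest modulus among the singular points: 4/3.

The radius of convergence is 4/3.


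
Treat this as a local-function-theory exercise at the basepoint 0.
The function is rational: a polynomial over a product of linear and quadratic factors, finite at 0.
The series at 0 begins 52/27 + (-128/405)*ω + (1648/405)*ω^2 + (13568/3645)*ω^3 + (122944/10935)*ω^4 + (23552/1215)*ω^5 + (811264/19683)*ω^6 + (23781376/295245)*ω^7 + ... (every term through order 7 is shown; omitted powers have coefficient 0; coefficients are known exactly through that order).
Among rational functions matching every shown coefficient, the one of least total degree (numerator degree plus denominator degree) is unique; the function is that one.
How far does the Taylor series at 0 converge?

No rational of total degree below 4 reproduces all 8 coefficients; solving the [1/3] Pade equations on them gives f(ω) = (9*ω/5 - 13/6)/((ω - 1/2)*(ω + 3/2)**2), whose expansion matches every shown term.
Denominator factor (ω + 3/2)^2: pole of order 2 at -3/2, modulus 3/2.
Denominator factor (ω - 1/2): pole of order 1 at 1/2, modulus 1/2.
The radius of convergence is the smallest modulus among the singular points: 1/2.

The radius of convergence is 1/2.


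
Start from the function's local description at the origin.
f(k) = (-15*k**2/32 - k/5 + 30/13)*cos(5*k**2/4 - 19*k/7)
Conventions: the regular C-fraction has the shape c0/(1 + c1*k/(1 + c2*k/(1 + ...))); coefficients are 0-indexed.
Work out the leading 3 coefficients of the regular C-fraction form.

Taylor coefficients (expand at 0): a_0 = 30/13, a_1 = -1/5, a_2 = -182835/20384.
c0 = a_0 = 30/13. Peel one level at a time: if S = 1 + c*k/S' with S'(0) = 1, then c is the k-coefficient of S and S' = c*k/(S - 1).
S_1 = c0/f = 1 + (13/150)*k + (68695621/17640000)*k^2 + ...; c1 = 13/150.
S_2 = c1*k/(S_1 - 1) = 1 + (-68695621/1528800)*k + ...; c2 = -68695621/1528800.

The regular C-fraction coefficients are [30/13, 13/150, -68695621/1528800].


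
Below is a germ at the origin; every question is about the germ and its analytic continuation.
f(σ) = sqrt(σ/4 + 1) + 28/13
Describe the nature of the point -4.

The term (1)*sqrt(1 - σ/(-4)) has argument 1 - -4/(-4) = 0 at -4: a square-root (algebraic, two-sheeted) branch point; the remaining terms are analytic or single-valued there.

The point is an algebraic (square-root) branch point.


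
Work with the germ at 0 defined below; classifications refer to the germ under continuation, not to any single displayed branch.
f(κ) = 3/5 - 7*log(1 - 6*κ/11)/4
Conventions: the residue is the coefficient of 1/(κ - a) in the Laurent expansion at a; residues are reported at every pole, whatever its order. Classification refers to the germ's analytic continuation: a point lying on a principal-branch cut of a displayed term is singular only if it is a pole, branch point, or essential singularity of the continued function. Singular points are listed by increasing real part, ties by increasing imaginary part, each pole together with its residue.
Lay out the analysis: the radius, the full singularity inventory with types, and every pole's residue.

Radius of convergence at 0: 11/6.
At 11/6: a logarithmic branch point.

Branch term (-7/4)*log(1 - κ/(11/6)): its argument vanishes at κ = 11/6, a logarithmic branch point, modulus 11/6.
The radius of convergence is the smallest modulus among the singular points: 11/6.


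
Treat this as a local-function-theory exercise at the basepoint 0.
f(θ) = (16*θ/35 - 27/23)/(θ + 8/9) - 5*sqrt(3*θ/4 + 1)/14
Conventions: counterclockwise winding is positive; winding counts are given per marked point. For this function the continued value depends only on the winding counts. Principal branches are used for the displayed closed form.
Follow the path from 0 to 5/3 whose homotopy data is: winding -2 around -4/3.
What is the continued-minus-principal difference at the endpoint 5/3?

Continued minus principal equals 0.

The rational part is single-valued and drops out of the difference; each branch term changes only by its own monodromy.
(-5/14)*sqrt(1 - θ/(-4/3)): winding -2 is even, the square root returns to the same sheet, contribution 0.
Summing the contributions at θ = 5/3 gives 0.


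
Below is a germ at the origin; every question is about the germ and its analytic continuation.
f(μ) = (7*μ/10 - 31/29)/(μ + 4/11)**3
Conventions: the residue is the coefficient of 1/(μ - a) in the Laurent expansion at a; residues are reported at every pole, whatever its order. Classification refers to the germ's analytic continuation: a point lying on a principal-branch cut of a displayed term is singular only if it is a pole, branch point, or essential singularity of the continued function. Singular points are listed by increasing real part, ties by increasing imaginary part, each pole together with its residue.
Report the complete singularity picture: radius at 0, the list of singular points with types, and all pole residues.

Denominator factor (μ + 4/11)^3: pole of order 3 at -4/11, modulus 4/11.
The radius of convergence is the smallest modulus among the singular points: 4/11.
At the order-3 pole -4/11 set g(μ) = (μ - (-4/11))^3*f(μ) = 7*μ/10 - 31/29.
Order-3 pole: residue = g''(a)/2; g''(-4/11) = 0, so the residue is 0.

Radius of convergence at 0: 4/11.
At -4/11: a pole of order 3; residue 0.


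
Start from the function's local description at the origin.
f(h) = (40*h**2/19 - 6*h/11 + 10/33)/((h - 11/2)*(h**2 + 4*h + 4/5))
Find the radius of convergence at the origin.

The radius of convergence is 2 - (4/5)*sqrt(5).

Denominator factor (h**2 + 4*h + 4/5): discriminant 64/5, real irrational roots -2 + (4/5)*sqrt(5) and -2 - (4/5)*sqrt(5); poles of order 1, moduli 2 - (4/5)*sqrt(5) and 2 + (4/5)*sqrt(5).
Denominator factor (h - 11/2): pole of order 1 at 11/2, modulus 11/2.
The radius of convergence is the smallest modulus among the singular points: 2 - (4/5)*sqrt(5).


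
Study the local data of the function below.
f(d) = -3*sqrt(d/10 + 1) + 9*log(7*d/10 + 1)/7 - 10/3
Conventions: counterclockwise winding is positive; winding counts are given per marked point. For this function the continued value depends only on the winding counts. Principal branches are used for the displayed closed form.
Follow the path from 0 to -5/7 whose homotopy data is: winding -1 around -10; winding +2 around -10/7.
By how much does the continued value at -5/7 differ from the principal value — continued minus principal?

The rational part is single-valued and drops out of the difference; each branch term changes only by its own monodromy.
(-3)*sqrt(1 - d/(-10)): winding -1 is odd, the square root flips sign, contributing -2*(-3)*sqrt(1 - (-5/7)/(-10)) = -2*(-3)*sqrt(13/14) = (3/7)*sqrt(182).
(9/7)*log(1 - d/(-10/7)): each positive loop around -10/7 adds 2*pi*i to the log, so winding +2 contributes (9/7)*(2)*2*pi*i = (36/7)*pi*i.
Summing the contributions at d = -5/7 gives ((3/7)*sqrt(182)) + ((36/7)*pi)*i.

Continued minus principal equals ((3/7)*sqrt(182)) + ((36/7)*pi)*i.


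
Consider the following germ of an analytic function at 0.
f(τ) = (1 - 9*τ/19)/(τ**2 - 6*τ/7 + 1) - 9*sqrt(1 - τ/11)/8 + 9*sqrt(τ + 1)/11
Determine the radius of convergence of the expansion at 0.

Denominator factor (τ**2 - 6*τ/7 + 1): discriminant -160/49, complex-conjugate roots (3/7) + ((2/7)*sqrt(10))*i and (3/7) - ((2/7)*sqrt(10))*i; poles of order 1, moduli 1 and 1.
Branch term (9/11)*sqrt(1 - τ/(-1)): its argument vanishes at τ = -1, a square-root branch point, modulus 1.
Branch term (-9/8)*sqrt(1 - τ/(11)): its argument vanishes at τ = 11, a square-root branch point, modulus 11.
The radius of convergence is the smallest modulus among the singular points: 1.

The radius of convergence is 1.


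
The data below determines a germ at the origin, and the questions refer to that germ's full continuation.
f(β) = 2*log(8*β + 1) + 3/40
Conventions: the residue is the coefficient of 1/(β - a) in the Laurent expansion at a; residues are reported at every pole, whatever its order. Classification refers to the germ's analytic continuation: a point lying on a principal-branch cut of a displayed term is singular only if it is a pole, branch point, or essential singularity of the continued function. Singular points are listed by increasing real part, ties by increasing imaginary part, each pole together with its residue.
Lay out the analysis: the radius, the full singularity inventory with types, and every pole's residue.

Branch term (2)*log(1 - β/(-1/8)): its argument vanishes at β = -1/8, a logarithmic branch point, modulus 1/8.
The radius of convergence is the smallest modulus among the singular points: 1/8.

Radius of convergence at 0: 1/8.
At -1/8: a logarithmic branch point.


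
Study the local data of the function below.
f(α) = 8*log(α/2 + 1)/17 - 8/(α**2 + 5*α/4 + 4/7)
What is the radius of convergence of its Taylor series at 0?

The radius of convergence is (2/7)*sqrt(7).

Denominator factor (α**2 + 5*α/4 + 4/7): discriminant -81/112, complex-conjugate roots (-5/8) + ((9/56)*sqrt(7))*i and (-5/8) - ((9/56)*sqrt(7))*i; poles of order 1, moduli (2/7)*sqrt(7) and (2/7)*sqrt(7).
Branch term (8/17)*log(1 - α/(-2)): its argument vanishes at α = -2, a logarithmic branch point, modulus 2.
The radius of convergence is the smallest modulus among the singular points: (2/7)*sqrt(7).


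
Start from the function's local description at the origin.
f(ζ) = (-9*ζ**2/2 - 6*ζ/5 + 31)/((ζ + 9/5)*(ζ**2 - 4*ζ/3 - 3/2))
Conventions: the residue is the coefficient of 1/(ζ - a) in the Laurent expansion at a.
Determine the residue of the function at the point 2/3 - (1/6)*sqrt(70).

The residue is -3721/828 - (18593/28980)*sqrt(70).

The factor ζ**2 - 4*ζ/3 - 3/2 splits as (ζ - a)(ζ - a') with a = 2/3 - (1/6)*sqrt(70), a' = 2/3 + (1/6)*sqrt(70). At the order-1 pole a set g(ζ) = (ζ - a)*f(ζ) = [(-9*ζ**2/2 - 6*ζ/5 + 31)/(ζ + 9/5)] / (ζ - a').
Simple pole: residue = g(a) at a = 2/3 - (1/6)*sqrt(70), which is -3721/828 - (18593/28980)*sqrt(70).


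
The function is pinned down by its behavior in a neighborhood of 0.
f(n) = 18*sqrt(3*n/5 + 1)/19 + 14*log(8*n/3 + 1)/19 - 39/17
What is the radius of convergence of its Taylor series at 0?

The radius of convergence is 3/8.

Branch term (18/19)*sqrt(1 - n/(-5/3)): its argument vanishes at n = -5/3, a square-root branch point, modulus 5/3.
Branch term (14/19)*log(1 - n/(-3/8)): its argument vanishes at n = -3/8, a logarithmic branch point, modulus 3/8.
The radius of convergence is the smallest modulus among the singular points: 3/8.


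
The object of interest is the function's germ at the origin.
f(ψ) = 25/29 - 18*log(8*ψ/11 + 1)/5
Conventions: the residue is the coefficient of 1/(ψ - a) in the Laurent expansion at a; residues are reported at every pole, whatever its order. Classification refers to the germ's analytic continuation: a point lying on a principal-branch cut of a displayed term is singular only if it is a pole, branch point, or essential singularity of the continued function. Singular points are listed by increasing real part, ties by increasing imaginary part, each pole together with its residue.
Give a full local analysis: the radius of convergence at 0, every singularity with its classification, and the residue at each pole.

Branch term (-18/5)*log(1 - ψ/(-11/8)): its argument vanishes at ψ = -11/8, a logarithmic branch point, modulus 11/8.
The radius of convergence is the smallest modulus among the singular points: 11/8.

Radius of convergence at 0: 11/8.
At -11/8: a logarithmic branch point.


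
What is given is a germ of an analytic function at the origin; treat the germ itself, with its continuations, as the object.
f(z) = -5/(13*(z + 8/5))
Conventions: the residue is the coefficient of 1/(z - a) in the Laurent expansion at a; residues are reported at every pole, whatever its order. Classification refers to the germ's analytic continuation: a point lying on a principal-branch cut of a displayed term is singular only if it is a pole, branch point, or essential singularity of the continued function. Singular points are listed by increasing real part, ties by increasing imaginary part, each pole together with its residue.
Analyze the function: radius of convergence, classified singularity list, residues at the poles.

Denominator factor (z + 8/5): pole of order 1 at -8/5, modulus 8/5.
The radius of convergence is the smallest modulus among the singular points: 8/5.
At the order-1 pole -8/5 set g(z) = (z - (-8/5))*f(z) = -5/13.
Simple pole: residue = g(a) at a = -8/5, which is -5/13.

Radius of convergence at 0: 8/5.
At -8/5: a pole of order 1; residue -5/13.


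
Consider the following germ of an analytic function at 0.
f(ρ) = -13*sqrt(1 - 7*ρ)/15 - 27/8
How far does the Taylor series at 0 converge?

Branch term (-13/15)*sqrt(1 - ρ/(1/7)): its argument vanishes at ρ = 1/7, a square-root branch point, modulus 1/7.
The radius of convergence is the smallest modulus among the singular points: 1/7.

The radius of convergence is 1/7.


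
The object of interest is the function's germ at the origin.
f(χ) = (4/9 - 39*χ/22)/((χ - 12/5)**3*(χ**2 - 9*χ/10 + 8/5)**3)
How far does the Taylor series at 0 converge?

Denominator factor (χ**2 - 9*χ/10 + 8/5)^3: discriminant -559/100, complex-conjugate roots (9/20) + ((1/20)*sqrt(559))*i and (9/20) - ((1/20)*sqrt(559))*i; poles of order 3, moduli (2/5)*sqrt(10) and (2/5)*sqrt(10).
Denominator factor (χ - 12/5)^3: pole of order 3 at 12/5, modulus 12/5.
The radius of convergence is the smallest modulus among the singular points: (2/5)*sqrt(10).

The radius of convergence is (2/5)*sqrt(10).


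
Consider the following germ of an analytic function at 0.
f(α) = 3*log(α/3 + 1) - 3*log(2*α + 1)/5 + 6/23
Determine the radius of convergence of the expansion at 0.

Branch term (-3/5)*log(1 - α/(-1/2)): its argument vanishes at α = -1/2, a logarithmic branch point, modulus 1/2.
Branch term (3)*log(1 - α/(-3)): its argument vanishes at α = -3, a logarithmic branch point, modulus 3.
The radius of convergence is the smallest modulus among the singular points: 1/2.

The radius of convergence is 1/2.


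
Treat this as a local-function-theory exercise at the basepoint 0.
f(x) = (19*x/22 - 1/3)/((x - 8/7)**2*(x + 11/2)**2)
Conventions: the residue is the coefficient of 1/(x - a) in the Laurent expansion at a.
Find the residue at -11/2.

At the order-2 pole -11/2 set g(x) = (x - (-11/2))^2*f(x) = (19*x/22 - 1/3)/(x - 8/7)**2.
Order-2 pole: residue = g'(a); g'(-11/2) = -401114/26543781, so the residue is -401114/26543781.

The residue is -401114/26543781.


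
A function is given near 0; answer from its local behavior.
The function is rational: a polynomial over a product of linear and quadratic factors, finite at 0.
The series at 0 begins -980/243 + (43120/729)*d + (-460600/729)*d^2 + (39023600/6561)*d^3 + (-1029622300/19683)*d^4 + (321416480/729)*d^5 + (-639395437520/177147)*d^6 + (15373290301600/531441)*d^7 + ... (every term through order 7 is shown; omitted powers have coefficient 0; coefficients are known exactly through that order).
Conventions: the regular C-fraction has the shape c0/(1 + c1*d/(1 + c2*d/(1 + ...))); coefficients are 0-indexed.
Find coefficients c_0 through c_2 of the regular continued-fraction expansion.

The regular C-fraction coefficients are [-980/243, 44/3, -263/66].

Taylor coefficients (read off): a_0 = -980/243, a_1 = 43120/729, a_2 = -460600/729.
c0 = a_0 = -980/243. Peel one level at a time: if S = 1 + c*d/S' with S'(0) = 1, then c is the d-coefficient of S and S' = c*d/(S - 1).
S_1 = c0/f = 1 + (44/3)*d + (526/9)*d^2 + ...; c1 = 44/3.
S_2 = c1*d/(S_1 - 1) = 1 + (-263/66)*d + ...; c2 = -263/66.


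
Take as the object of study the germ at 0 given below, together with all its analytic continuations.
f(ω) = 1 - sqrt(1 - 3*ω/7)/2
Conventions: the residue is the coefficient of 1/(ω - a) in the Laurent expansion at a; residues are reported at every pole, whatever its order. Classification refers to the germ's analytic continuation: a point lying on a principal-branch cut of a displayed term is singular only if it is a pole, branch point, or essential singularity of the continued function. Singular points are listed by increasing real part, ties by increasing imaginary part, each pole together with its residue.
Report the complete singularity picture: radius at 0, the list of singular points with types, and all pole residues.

Branch term (-1/2)*sqrt(1 - ω/(7/3)): its argument vanishes at ω = 7/3, a square-root branch point, modulus 7/3.
The radius of convergence is the smallest modulus among the singular points: 7/3.

Radius of convergence at 0: 7/3.
At 7/3: an algebraic (square-root) branch point.


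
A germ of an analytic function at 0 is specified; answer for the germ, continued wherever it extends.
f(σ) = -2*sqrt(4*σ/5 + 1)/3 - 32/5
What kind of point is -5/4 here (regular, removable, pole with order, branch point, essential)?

The term (-2/3)*sqrt(1 - σ/(-5/4)) has argument 1 - -5/4/(-5/4) = 0 at -5/4: a square-root (algebraic, two-sheeted) branch point; the remaining terms are analytic or single-valued there.

The point is an algebraic (square-root) branch point.


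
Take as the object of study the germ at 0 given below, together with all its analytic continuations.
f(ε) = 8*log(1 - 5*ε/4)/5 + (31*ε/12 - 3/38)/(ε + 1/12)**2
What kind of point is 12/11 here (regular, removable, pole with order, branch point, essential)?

The point is a regular point.

Denominator factors: ε + 1/12 = 155/132 at ε = 12/11 — none vanishes.
Branch term log(1 - ε/(4/5)): argument at 12/11 is -4/11, nonzero, so 12/11 is not its branch point (a point on a principal cut is still regular for the continued germ).
So the germ continues analytically to 12/11.


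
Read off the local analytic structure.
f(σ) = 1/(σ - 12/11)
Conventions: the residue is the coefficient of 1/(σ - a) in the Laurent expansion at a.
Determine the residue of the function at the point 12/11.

At the order-1 pole 12/11 set g(σ) = (σ - (12/11))*f(σ) = 1.
Simple pole: residue = g(a) at a = 12/11, which is 1.

The residue is 1.


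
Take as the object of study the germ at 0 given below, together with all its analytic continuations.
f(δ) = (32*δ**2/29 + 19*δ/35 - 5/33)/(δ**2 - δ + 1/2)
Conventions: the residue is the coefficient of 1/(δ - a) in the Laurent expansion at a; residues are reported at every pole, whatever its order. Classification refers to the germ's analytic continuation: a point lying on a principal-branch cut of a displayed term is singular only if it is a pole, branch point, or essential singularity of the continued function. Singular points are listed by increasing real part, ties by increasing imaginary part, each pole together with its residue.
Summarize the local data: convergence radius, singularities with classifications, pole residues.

Radius of convergence at 0: (1/2)*sqrt(2).
At (1/2) - (1/2)*i: a pole of order 1; residue (1671/2030) + (277/2310)*i.
At (1/2) + (1/2)*i: a pole of order 1; residue (1671/2030) - (277/2310)*i.

Denominator factor (δ**2 - δ + 1/2): discriminant -1, complex-conjugate roots (1/2) + (1/2)*i and (1/2) - (1/2)*i; poles of order 1, moduli (1/2)*sqrt(2) and (1/2)*sqrt(2).
The radius of convergence is the smallest modulus among the singular points: (1/2)*sqrt(2).
The factor δ**2 - δ + 1/2 splits as (δ - a)(δ - a') with a = (1/2) - (1/2)*i, a' = (1/2) + (1/2)*i. At the order-1 pole a set g(δ) = (δ - a)*f(δ) = [32*δ**2/29 + 19*δ/35 - 5/33] / (δ - a').
Simple pole: residue = g(a) at a = (1/2) - (1/2)*i, which is (1671/2030) + (277/2310)*i.
The factor δ**2 - δ + 1/2 splits as (δ - a)(δ - a') with a = (1/2) + (1/2)*i, a' = (1/2) - (1/2)*i. At the order-1 pole a set g(δ) = (δ - a)*f(δ) = [32*δ**2/29 + 19*δ/35 - 5/33] / (δ - a').
Simple pole: residue = g(a) at a = (1/2) + (1/2)*i, which is (1671/2030) - (277/2310)*i.
List the singular points by increasing real part (a conjugate pair: the negative imaginary part first).


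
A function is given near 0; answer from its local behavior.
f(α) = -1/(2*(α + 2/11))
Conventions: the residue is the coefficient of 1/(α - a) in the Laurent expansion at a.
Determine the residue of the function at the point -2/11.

At the order-1 pole -2/11 set g(α) = (α - (-2/11))*f(α) = -1/2.
Simple pole: residue = g(a) at a = -2/11, which is -1/2.

The residue is -1/2.


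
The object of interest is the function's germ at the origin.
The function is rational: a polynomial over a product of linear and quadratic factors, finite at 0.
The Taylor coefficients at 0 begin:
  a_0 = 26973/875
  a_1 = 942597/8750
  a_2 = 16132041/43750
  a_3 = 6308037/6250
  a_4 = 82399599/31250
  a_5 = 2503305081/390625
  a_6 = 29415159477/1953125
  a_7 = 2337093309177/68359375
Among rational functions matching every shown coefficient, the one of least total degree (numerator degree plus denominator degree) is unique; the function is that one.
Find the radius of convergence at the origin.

The radius of convergence is 5/9.

No rational of total degree below 6 reproduces all 8 coefficients; solving the [1/5] Pade equations on them gives f(β) = (-β/2 - 37/7)/((β - 5/9)**3*(β + 1)**2), whose expansion matches every shown term.
Denominator factor (β - 5/9)^3: pole of order 3 at 5/9, modulus 5/9.
Denominator factor (β + 1)^2: pole of order 2 at -1, modulus 1.
The radius of convergence is the smallest modulus among the singular points: 5/9.


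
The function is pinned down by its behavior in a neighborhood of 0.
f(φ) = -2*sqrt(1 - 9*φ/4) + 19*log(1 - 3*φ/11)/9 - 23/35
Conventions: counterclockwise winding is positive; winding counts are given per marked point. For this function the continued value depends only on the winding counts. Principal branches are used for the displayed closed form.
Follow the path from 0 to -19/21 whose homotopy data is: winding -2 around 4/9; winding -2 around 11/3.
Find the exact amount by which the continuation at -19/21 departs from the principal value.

The rational part is single-valued and drops out of the difference; each branch term changes only by its own monodromy.
(19/9)*log(1 - φ/(11/3)): each positive loop around 11/3 adds 2*pi*i to the log, so winding -2 contributes (19/9)*(-2)*2*pi*i = -(76/9)*pi*i.
(-2)*sqrt(1 - φ/(4/9)): winding -2 is even, the square root returns to the same sheet, contribution 0.
Summing the contributions at φ = -19/21 gives -(76/9)*pi*i.

Continued minus principal equals -(76/9)*pi*i.


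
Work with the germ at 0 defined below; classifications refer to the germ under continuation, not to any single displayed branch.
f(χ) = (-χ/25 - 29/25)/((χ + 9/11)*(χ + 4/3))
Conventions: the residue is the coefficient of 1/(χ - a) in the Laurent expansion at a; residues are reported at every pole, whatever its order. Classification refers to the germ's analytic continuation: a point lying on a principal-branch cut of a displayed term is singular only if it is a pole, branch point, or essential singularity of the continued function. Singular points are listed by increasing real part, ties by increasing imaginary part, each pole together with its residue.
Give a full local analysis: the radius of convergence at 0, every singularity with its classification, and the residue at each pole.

Denominator factor (χ + 4/3): pole of order 1 at -4/3, modulus 4/3.
Denominator factor (χ + 9/11): pole of order 1 at -9/11, modulus 9/11.
The radius of convergence is the smallest modulus among the singular points: 9/11.
At the order-1 pole -4/3 set g(χ) = (χ - (-4/3))*f(χ) = (-χ/25 - 29/25)/(χ + 9/11).
Simple pole: residue = g(a) at a = -4/3, which is 913/425.
At the order-1 pole -9/11 set g(χ) = (χ - (-9/11))*f(χ) = (-χ/25 - 29/25)/(χ + 4/3).
Simple pole: residue = g(a) at a = -9/11, which is -186/85.
List the singular points by increasing real part (a conjugate pair: the negative imaginary part first).

Radius of convergence at 0: 9/11.
At -4/3: a pole of order 1; residue 913/425.
At -9/11: a pole of order 1; residue -186/85.


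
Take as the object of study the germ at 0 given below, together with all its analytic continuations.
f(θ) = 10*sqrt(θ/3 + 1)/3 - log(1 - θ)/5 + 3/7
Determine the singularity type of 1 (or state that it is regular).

The point is a logarithmic branch point.

The term (-1/5)*log(1 - θ/(1)) has argument 1 - 1/(1) = 0 at 1: a logarithmic (infinitely-sheeted) branch point; the remaining terms are analytic or single-valued there.


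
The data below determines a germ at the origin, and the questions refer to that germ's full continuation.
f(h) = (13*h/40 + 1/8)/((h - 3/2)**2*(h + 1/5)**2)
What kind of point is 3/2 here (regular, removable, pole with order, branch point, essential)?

The denominator factor h - 3/2 vanishes at 3/2 and appears to the power 2; the numerator there equals 49/80, nonzero, and no other factor vanishes.
Hence a pole whose order is the multiplicity, 2.

The point is a pole of order 2.


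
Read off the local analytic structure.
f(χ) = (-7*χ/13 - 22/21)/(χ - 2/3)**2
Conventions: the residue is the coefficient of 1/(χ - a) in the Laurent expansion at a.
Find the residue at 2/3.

At the order-2 pole 2/3 set g(χ) = (χ - (2/3))^2*f(χ) = -7*χ/13 - 22/21.
Order-2 pole: residue = g'(a); g'(2/3) = -7/13, so the residue is -7/13.

The residue is -7/13.


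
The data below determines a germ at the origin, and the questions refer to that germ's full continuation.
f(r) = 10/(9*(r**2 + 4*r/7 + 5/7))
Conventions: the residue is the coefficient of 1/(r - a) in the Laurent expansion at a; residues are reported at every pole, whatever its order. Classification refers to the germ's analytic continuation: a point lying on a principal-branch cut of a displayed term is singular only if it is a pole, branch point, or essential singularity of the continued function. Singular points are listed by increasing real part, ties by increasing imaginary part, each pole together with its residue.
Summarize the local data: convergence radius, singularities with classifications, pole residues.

Radius of convergence at 0: (1/7)*sqrt(35).
At (-2/7) - ((1/7)*sqrt(31))*i: a pole of order 1; residue ((35/279)*sqrt(31))*i.
At (-2/7) + ((1/7)*sqrt(31))*i: a pole of order 1; residue -((35/279)*sqrt(31))*i.

Denominator factor (r**2 + 4*r/7 + 5/7): discriminant -124/49, complex-conjugate roots (-2/7) + ((1/7)*sqrt(31))*i and (-2/7) - ((1/7)*sqrt(31))*i; poles of order 1, moduli (1/7)*sqrt(35) and (1/7)*sqrt(35).
The radius of convergence is the smallest modulus among the singular points: (1/7)*sqrt(35).
The factor r**2 + 4*r/7 + 5/7 splits as (r - a)(r - a') with a = (-2/7) - ((1/7)*sqrt(31))*i, a' = (-2/7) + ((1/7)*sqrt(31))*i. At the order-1 pole a set g(r) = (r - a)*f(r) = [10/9] / (r - a').
Simple pole: residue = g(a) at a = (-2/7) - ((1/7)*sqrt(31))*i, which is ((35/279)*sqrt(31))*i.
The factor r**2 + 4*r/7 + 5/7 splits as (r - a)(r - a') with a = (-2/7) + ((1/7)*sqrt(31))*i, a' = (-2/7) - ((1/7)*sqrt(31))*i. At the order-1 pole a set g(r) = (r - a)*f(r) = [10/9] / (r - a').
Simple pole: residue = g(a) at a = (-2/7) + ((1/7)*sqrt(31))*i, which is -((35/279)*sqrt(31))*i.
List the singular points by increasing real part (a conjugate pair: the negative imaginary part first).


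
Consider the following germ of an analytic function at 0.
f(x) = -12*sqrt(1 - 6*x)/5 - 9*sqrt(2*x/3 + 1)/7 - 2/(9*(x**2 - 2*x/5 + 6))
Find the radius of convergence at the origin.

Denominator factor (x**2 - 2*x/5 + 6): discriminant -596/25, complex-conjugate roots (1/5) + ((1/5)*sqrt(149))*i and (1/5) - ((1/5)*sqrt(149))*i; poles of order 1, moduli sqrt(6) and sqrt(6).
Branch term (-12/5)*sqrt(1 - x/(1/6)): its argument vanishes at x = 1/6, a square-root branch point, modulus 1/6.
Branch term (-9/7)*sqrt(1 - x/(-3/2)): its argument vanishes at x = -3/2, a square-root branch point, modulus 3/2.
The radius of convergence is the smallest modulus among the singular points: 1/6.

The radius of convergence is 1/6.


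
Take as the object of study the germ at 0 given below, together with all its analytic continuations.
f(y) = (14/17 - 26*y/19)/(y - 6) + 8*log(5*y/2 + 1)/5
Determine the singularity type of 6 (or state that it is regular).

The denominator factor y - 6 vanishes at 6 and appears to the power 1; the numerator there equals -2386/323, nonzero, and no other factor vanishes.
The branch terms are analytic at this point.
Hence a pole whose order is the multiplicity, 1.

The point is a pole of order 1.


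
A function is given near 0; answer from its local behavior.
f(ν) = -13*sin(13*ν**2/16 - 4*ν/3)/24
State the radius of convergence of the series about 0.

The radius of convergence is infinite.

The factor sin(13*ν**2/16 - 4*ν/3) is entire and contributes no finite singular point.
The polynomial part has no poles.
No finite singular points: the Taylor series at 0 converges everywhere.


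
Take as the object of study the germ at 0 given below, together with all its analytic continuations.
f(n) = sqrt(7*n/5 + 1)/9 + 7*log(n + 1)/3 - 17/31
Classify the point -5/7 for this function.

The term (1/9)*sqrt(1 - n/(-5/7)) has argument 1 - -5/7/(-5/7) = 0 at -5/7: a square-root (algebraic, two-sheeted) branch point; the remaining terms are analytic or single-valued there.

The point is an algebraic (square-root) branch point.


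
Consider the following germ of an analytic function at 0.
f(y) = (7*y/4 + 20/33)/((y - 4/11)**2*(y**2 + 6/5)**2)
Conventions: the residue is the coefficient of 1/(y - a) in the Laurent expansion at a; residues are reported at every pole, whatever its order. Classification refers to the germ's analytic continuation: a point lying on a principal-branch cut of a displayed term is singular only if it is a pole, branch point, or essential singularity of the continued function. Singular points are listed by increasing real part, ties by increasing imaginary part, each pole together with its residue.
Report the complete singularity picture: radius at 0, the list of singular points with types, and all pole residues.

Radius of convergence at 0: 4/11.
At -((1/5)*sqrt(30))*i: a pole of order 2; residue (-696545575/6283279392) - ((3042159175/28274757264)*sqrt(30))*i.
At ((1/5)*sqrt(30))*i: a pole of order 2; residue (-696545575/6283279392) + ((3042159175/28274757264)*sqrt(30))*i.
At 4/11: a pole of order 2; residue 696545575/3141639696.


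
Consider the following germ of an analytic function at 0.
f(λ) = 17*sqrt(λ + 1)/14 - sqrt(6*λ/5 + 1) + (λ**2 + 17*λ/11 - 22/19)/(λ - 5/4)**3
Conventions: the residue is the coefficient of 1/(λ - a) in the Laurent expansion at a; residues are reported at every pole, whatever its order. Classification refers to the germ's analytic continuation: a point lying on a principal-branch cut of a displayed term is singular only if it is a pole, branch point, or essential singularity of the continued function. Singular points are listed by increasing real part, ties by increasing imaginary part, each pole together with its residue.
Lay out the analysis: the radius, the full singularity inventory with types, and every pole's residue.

Radius of convergence at 0: 5/6.
At -1: an algebraic (square-root) branch point.
At -5/6: an algebraic (square-root) branch point.
At 5/4: a pole of order 3; residue 1.

Denominator factor (λ - 5/4)^3: pole of order 3 at 5/4, modulus 5/4.
Branch term (-1)*sqrt(1 - λ/(-5/6)): its argument vanishes at λ = -5/6, a square-root branch point, modulus 5/6.
Branch term (17/14)*sqrt(1 - λ/(-1)): its argument vanishes at λ = -1, a square-root branch point, modulus 1.
The radius of convergence is the smallest modulus among the singular points: 5/6.
The branch terms are analytic at 5/4 and contribute nothing to the residue; only the rational part matters.
At the order-3 pole 5/4 set g(λ) = (λ - (5/4))^3*(rational part) = λ**2 + 17*λ/11 - 22/19.
Order-3 pole: residue = g''(a)/2; g''(5/4) = 2, so the residue is 1.
List the singular points by increasing real part (a conjugate pair: the negative imaginary part first).


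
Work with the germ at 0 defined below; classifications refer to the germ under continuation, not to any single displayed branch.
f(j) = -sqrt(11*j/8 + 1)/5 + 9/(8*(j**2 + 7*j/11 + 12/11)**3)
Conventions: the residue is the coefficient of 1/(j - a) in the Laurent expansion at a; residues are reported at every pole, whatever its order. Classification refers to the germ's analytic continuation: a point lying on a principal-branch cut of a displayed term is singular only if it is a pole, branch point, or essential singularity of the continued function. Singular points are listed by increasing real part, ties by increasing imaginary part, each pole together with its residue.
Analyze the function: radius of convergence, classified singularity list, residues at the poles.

Radius of convergence at 0: 8/11.
At -8/11: an algebraic (square-root) branch point.
At (-7/22) - ((1/22)*sqrt(479))*i: a pole of order 3; residue ((4348377/439608956)*sqrt(479))*i.
At (-7/22) + ((1/22)*sqrt(479))*i: a pole of order 3; residue -((4348377/439608956)*sqrt(479))*i.

Denominator factor (j**2 + 7*j/11 + 12/11)^3: discriminant -479/121, complex-conjugate roots (-7/22) + ((1/22)*sqrt(479))*i and (-7/22) - ((1/22)*sqrt(479))*i; poles of order 3, moduli (2/11)*sqrt(33) and (2/11)*sqrt(33).
Branch term (-1/5)*sqrt(1 - j/(-8/11)): its argument vanishes at j = -8/11, a square-root branch point, modulus 8/11.
The radius of convergence is the smallest modulus among the singular points: 8/11.
The branch term is analytic at (-7/22) - ((1/22)*sqrt(479))*i and contributes nothing to the residue; only the rational part matters.
The factor j**2 + 7*j/11 + 12/11 splits as (j - a)(j - a') with a = (-7/22) - ((1/22)*sqrt(479))*i, a' = (-7/22) + ((1/22)*sqrt(479))*i. At the order-3 pole a set g(j) = (j - a)^3*(rational part) = [9/8] / (j - a')^3.
Order-3 pole: residue = g''(a)/2; g''((-7/22) - ((1/22)*sqrt(479))*i) = ((4348377/219804478)*sqrt(479))*i, so the residue is ((4348377/439608956)*sqrt(479))*i.
The branch term is analytic at (-7/22) + ((1/22)*sqrt(479))*i and contributes nothing to the residue; only the rational part matters.
The factor j**2 + 7*j/11 + 12/11 splits as (j - a)(j - a') with a = (-7/22) + ((1/22)*sqrt(479))*i, a' = (-7/22) - ((1/22)*sqrt(479))*i. At the order-3 pole a set g(j) = (j - a)^3*(rational part) = [9/8] / (j - a')^3.
Order-3 pole: residue = g''(a)/2; g''((-7/22) + ((1/22)*sqrt(479))*i) = -((4348377/219804478)*sqrt(479))*i, so the residue is -((4348377/439608956)*sqrt(479))*i.
List the singular points by increasing real part (a conjugate pair: the negative imaginary part first).


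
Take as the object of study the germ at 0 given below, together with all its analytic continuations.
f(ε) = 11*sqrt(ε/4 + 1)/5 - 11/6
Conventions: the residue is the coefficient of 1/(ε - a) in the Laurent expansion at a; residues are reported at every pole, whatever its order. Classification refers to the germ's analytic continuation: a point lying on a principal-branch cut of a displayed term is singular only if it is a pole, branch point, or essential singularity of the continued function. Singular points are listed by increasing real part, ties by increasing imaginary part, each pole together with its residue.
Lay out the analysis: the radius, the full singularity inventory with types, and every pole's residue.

Branch term (11/5)*sqrt(1 - ε/(-4)): its argument vanishes at ε = -4, a square-root branch point, modulus 4.
The radius of convergence is the smallest modulus among the singular points: 4.

Radius of convergence at 0: 4.
At -4: an algebraic (square-root) branch point.
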